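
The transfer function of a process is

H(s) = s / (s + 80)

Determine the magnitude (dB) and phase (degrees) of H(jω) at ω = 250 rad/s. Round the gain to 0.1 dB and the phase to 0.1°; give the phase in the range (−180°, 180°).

At s = jω = j250:
zero at origin: s = j250 → |·| = 250, ∠ = 90.00°
pole (s+80): 80 + j250 → |·| = √(80²+250²) = √68900 ≈ 262.49, ∠ = arctan(250/80) ≈ 72.26°
|H| = 1 · 250 / 262.49 ≈ 0.95242
Gain = 20 log₁₀(0.95242) ≈ -0.42 dB
∠H = 90.00° − 72.26° = 17.74°

-0.4 dB, 17.7°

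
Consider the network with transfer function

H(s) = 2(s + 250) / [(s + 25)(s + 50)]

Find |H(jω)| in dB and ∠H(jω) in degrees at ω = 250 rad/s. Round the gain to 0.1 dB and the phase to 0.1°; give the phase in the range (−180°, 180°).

-39.1 dB, -118.0°

At s = jω = j250:
zero (s+250): 250 + j250 → |·| = √(250²+250²) = √125000 ≈ 353.55, ∠ = arctan(250/250) ≈ 45.00°
pole (s+25): 25 + j250 → |·| = √(25²+250²) = √63125 ≈ 251.25, ∠ = arctan(250/25) ≈ 84.29°
pole (s+50): 50 + j250 → |·| = √(50²+250²) = √65000 ≈ 254.95, ∠ = arctan(250/50) ≈ 78.69°
|H| = 2 · 353.55 / 64056 ≈ 0.011039
Gain = 20 log₁₀(0.011039) ≈ -39.14 dB
∠H = 45.00° − 162.98° = -117.98°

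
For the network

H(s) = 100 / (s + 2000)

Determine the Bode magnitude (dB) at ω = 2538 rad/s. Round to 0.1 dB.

-30.2 dB

Substitute s = j2538:
Numerator: 100 = 100 + j0
Denominator: (j2538) + 2000 = 2000 + j2538
|N| = √(100² + 0²) ≈ 100, ∠N ≈ 0.00°
|D| = √(2000² + 2538²) ≈ 3231.3, ∠D ≈ 51.76°
|H| = 100 / 3231.3 ≈ 0.030947
Gain = 20 log₁₀(0.030947) ≈ -30.19 dB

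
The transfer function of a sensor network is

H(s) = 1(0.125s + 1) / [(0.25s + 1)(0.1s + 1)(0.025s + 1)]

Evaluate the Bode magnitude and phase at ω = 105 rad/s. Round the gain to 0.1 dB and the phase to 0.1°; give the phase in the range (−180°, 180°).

-35.4 dB, -155.9°

At ω = 105 rad/s:
zero (1 + j105·0.125) = 1 + j13.125 → |·| ≈ 13.163, ∠ ≈ 85.64°
pole (1 + j105·0.25) = 1 + j26.25 → |·| ≈ 26.269, ∠ ≈ 87.82°
pole (1 + j105·0.1) = 1 + j10.5 → |·| ≈ 10.548, ∠ ≈ 84.56°
pole (1 + j105·0.025) = 1 + j2.625 → |·| ≈ 2.809, ∠ ≈ 69.15°
|H| = 1 · 13.163 / (26.269 · 10.548 · 2.809) ≈ 0.016912
Gain = 20 log₁₀(0.016912) ≈ -35.44 dB
∠H = (85.64°) − (87.82° + 84.56° + 69.15°) = -155.89°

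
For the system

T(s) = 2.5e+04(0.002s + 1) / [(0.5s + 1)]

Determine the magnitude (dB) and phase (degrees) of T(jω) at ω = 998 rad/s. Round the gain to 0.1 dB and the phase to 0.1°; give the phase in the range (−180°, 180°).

41.0 dB, -26.5°

At ω = 998 rad/s:
zero (1 + j998·0.002) = 1 + j1.996 → |·| ≈ 2.2325, ∠ ≈ 63.39°
pole (1 + j998·0.5) = 1 + j499 → |·| ≈ 499, ∠ ≈ 89.89°
|T| = 2.5e+04 · 2.2325 / (499) ≈ 111.85
Gain = 20 log₁₀(111.85) ≈ 40.97 dB
∠T = (63.39°) − (89.89°) = -26.50°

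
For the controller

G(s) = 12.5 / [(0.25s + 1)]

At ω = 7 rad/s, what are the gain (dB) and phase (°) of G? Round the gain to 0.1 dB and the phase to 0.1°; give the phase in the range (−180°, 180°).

15.9 dB, -60.3°

At ω = 7 rad/s:
pole (1 + j7·0.25) = 1 + j1.75 → |·| ≈ 2.0156, ∠ ≈ 60.26°
|G| = 12.5 · 1 / (2.0156) ≈ 6.2016
Gain = 20 log₁₀(6.2016) ≈ 15.85 dB
∠G = (0°) − (60.26°) = -60.26°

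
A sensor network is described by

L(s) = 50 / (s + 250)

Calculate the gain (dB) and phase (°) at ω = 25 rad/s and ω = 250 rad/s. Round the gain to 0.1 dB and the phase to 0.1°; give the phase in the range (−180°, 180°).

ω = 25: -14.0 dB, -5.7°; ω = 250: -17.0 dB, -45.0°

At s = jω = j25:
pole (s+250): 250 + j25 → |·| = √(250²+25²) = √63125 ≈ 251.25, ∠ = arctan(25/250) ≈ 5.71°
|L| = 50 / 251.25 ≈ 0.199
Gain = 20 log₁₀(0.199) ≈ -14.02 dB
∠L = 0.00° − 5.71° = -5.71°

At s = jω = j250:
pole (s+250): 250 + j250 → |·| = √(250²+250²) = √125000 ≈ 353.55, ∠ = arctan(250/250) ≈ 45.00°
|L| = 50 / 353.55 ≈ 0.14142
Gain = 20 log₁₀(0.14142) ≈ -16.99 dB
∠L = 0.00° − 45.00° = -45.00°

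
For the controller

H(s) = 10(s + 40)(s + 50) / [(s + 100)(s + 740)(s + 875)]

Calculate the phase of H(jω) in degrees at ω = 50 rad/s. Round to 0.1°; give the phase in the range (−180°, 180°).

62.6°

At s = jω = j50:
zero (s+40): 40 + j50 → |·| = √(40²+50²) = √4100 ≈ 64.031, ∠ = arctan(50/40) ≈ 51.34°
zero (s+50): 50 + j50 → |·| = √(50²+50²) = √5000 ≈ 70.711, ∠ = arctan(50/50) ≈ 45.00°
pole (s+100): 100 + j50 → |·| = √(100²+50²) = √12500 ≈ 111.8, ∠ = arctan(50/100) ≈ 26.57°
pole (s+740): 740 + j50 → |·| = √(740²+50²) = √550100 ≈ 741.69, ∠ = arctan(50/740) ≈ 3.87°
pole (s+875): 875 + j50 → |·| = √(875²+50²) = √768125 ≈ 876.43, ∠ = arctan(50/875) ≈ 3.27°
∠H = 96.34° − 33.71° = 62.63°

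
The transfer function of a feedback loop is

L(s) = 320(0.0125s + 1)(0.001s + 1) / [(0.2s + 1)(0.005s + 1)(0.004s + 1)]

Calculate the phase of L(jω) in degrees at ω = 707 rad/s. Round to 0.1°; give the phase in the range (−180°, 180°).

At ω = 707 rad/s:
zero (1 + j707·0.0125) = 1 + j8.8375 → |·| ≈ 8.8939, ∠ ≈ 83.54°
zero (1 + j707·0.001) = 1 + j0.707 → |·| ≈ 1.2247, ∠ ≈ 35.26°
pole (1 + j707·0.2) = 1 + j141.4 → |·| ≈ 141.4, ∠ ≈ 89.59°
pole (1 + j707·0.005) = 1 + j3.535 → |·| ≈ 3.6737, ∠ ≈ 74.20°
pole (1 + j707·0.004) = 1 + j2.828 → |·| ≈ 2.9996, ∠ ≈ 70.53°
∠L = (83.54° + 35.26°) − (89.59° + 74.20° + 70.53°) = -115.52°

-115.5°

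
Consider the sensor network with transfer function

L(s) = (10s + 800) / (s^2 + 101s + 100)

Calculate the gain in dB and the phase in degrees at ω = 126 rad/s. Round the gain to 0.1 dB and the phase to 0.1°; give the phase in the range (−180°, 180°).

Substitute s = j126:
Numerator: 10(j126) + 800 = 800 + j1260
Denominator: (j126)^2 + 101(j126) + 100 = -15776 + j12726
|N| = √(800² + 1260²) ≈ 1492.5, ∠N ≈ 57.59°
|D| = √(15776² + 12726²) ≈ 20269, ∠D ≈ 141.11°
|L| = 1492.5 / 20269 ≈ 0.073635
Gain = 20 log₁₀(0.073635) ≈ -22.66 dB
∠L = 57.59° − 141.11° = -83.52°

-22.7 dB, -83.5°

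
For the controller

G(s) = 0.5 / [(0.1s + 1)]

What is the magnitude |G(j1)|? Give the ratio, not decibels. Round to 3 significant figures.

0.498

At ω = 1 rad/s:
pole (1 + j1·0.1) = 1 + j0.1 → |·| ≈ 1.005, ∠ ≈ 5.71°
|G| = 0.5 · 1 / (1.005) ≈ 0.49751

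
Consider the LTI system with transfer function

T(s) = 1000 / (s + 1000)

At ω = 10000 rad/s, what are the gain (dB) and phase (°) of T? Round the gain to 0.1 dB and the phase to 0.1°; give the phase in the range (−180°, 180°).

-20.0 dB, -84.3°

Substitute s = j10000:
Numerator: 1000 = 1000 + j0
Denominator: (j10000) + 1000 = 1000 + j10000
|N| = √(1000² + 0²) ≈ 1000, ∠N ≈ 0.00°
|D| = √(1000² + 10000²) ≈ 10050, ∠D ≈ 84.29°
|T| = 1000 / 10050 ≈ 0.099502
Gain = 20 log₁₀(0.099502) ≈ -20.04 dB
∠T = 0.00° − 84.29° = -84.29°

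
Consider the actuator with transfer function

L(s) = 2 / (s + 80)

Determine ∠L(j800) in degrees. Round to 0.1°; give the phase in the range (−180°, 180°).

At s = jω = j800:
pole (s+80): 80 + j800 → |·| = √(80²+800²) = √646400 ≈ 803.99, ∠ = arctan(800/80) ≈ 84.29°
∠L = 0.00° − 84.29° = -84.29°

-84.3°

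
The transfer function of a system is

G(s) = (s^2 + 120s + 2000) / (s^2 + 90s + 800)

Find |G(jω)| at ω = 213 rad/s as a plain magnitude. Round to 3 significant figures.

1.04

Substitute s = j213:
Numerator: (j213)^2 + 120(j213) + 2000 = -43369 + j25560
Denominator: (j213)^2 + 90(j213) + 800 = -44569 + j19170
|N| = √(43369² + 25560²) ≈ 50341, ∠N ≈ 149.49°
|D| = √(44569² + 19170²) ≈ 48517, ∠D ≈ 156.73°
|G| = 50341 / 48517 ≈ 1.0376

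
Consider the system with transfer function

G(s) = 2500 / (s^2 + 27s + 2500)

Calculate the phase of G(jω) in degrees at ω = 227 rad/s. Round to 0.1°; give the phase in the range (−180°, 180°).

At s = jω = j227:
quadratic: (j227)² + 27·j227 + 2500 = -49029 + j6129 → |·| ≈ 49411, ∠ ≈ 172.87°
∠G = 0.00° − 172.87° = -172.87°

-172.9°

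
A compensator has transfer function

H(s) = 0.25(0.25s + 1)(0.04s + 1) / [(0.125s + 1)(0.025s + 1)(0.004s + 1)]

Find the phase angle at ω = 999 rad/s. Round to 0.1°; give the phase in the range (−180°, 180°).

At ω = 999 rad/s:
zero (1 + j999·0.25) = 1 + j249.75 → |·| ≈ 249.75, ∠ ≈ 89.77°
zero (1 + j999·0.04) = 1 + j39.96 → |·| ≈ 39.973, ∠ ≈ 88.57°
pole (1 + j999·0.125) = 1 + j124.875 → |·| ≈ 124.88, ∠ ≈ 89.54°
pole (1 + j999·0.025) = 1 + j24.975 → |·| ≈ 24.995, ∠ ≈ 87.71°
pole (1 + j999·0.004) = 1 + j3.996 → |·| ≈ 4.1192, ∠ ≈ 75.95°
∠H = (89.77° + 88.57°) − (89.54° + 87.71° + 75.95°) = -74.86°

-74.9°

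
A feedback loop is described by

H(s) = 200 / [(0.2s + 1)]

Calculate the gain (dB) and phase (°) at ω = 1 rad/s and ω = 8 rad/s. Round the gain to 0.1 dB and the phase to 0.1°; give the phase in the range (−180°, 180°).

At ω = 1 rad/s:
pole (1 + j1·0.2) = 1 + j0.2 → |·| ≈ 1.0198, ∠ ≈ 11.31°
|H| = 200 · 1 / (1.0198) ≈ 196.12
Gain = 20 log₁₀(196.12) ≈ 45.85 dB
∠H = (0°) − (11.31°) = -11.31°

At ω = 8 rad/s:
pole (1 + j8·0.2) = 1 + j1.6 → |·| ≈ 1.8868, ∠ ≈ 57.99°
|H| = 200 · 1 / (1.8868) ≈ 106
Gain = 20 log₁₀(106) ≈ 40.51 dB
∠H = (0°) − (57.99°) = -57.99°

ω = 1: 45.9 dB, -11.3°; ω = 8: 40.5 dB, -58.0°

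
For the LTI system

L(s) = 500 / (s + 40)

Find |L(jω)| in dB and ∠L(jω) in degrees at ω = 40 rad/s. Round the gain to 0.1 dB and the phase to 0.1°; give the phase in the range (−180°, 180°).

At s = jω = j40:
pole (s+40): 40 + j40 → |·| = √(40²+40²) = √3200 ≈ 56.569, ∠ = arctan(40/40) ≈ 45.00°
|L| = 500 / 56.569 ≈ 8.8388
Gain = 20 log₁₀(8.8388) ≈ 18.93 dB
∠L = 0.00° − 45.00° = -45.00°

18.9 dB, -45.0°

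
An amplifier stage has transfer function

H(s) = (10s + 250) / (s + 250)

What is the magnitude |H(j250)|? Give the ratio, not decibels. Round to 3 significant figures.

Substitute s = j250:
Numerator: 10(j250) + 250 = 250 + j2500
Denominator: (j250) + 250 = 250 + j250
|N| = √(250² + 2500²) ≈ 2512.5, ∠N ≈ 84.29°
|D| = √(250² + 250²) ≈ 353.55, ∠D ≈ 45.00°
|H| = 2512.5 / 353.55 ≈ 7.1065

7.11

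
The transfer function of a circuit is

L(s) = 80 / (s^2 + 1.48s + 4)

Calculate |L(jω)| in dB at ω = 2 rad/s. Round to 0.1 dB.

28.6 dB

At s = jω = j2:
quadratic: (j2)² + 1.48·j2 + 4 = 0 + j2.96 → |·| ≈ 2.96, ∠ ≈ 90.00°
|L| = 80 / 2.96 ≈ 27.027
Gain = 20 log₁₀(27.027) ≈ 28.64 dB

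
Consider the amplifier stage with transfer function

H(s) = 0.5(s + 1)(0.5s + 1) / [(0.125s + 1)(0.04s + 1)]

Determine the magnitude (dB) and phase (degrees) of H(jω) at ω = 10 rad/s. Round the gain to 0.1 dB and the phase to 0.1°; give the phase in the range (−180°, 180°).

At ω = 10 rad/s:
zero (1 + j10·1) = 1 + j10 → |·| ≈ 10.05, ∠ ≈ 84.29°
zero (1 + j10·0.5) = 1 + j5 → |·| ≈ 5.099, ∠ ≈ 78.69°
pole (1 + j10·0.125) = 1 + j1.25 → |·| ≈ 1.6008, ∠ ≈ 51.34°
pole (1 + j10·0.04) = 1 + j0.4 → |·| ≈ 1.077, ∠ ≈ 21.80°
|H| = 0.5 · 10.05 · 5.099 / (1.6008 · 1.077) ≈ 14.862
Gain = 20 log₁₀(14.862) ≈ 23.44 dB
∠H = (84.29° + 78.69°) − (51.34° + 21.80°) = 89.84°

23.4 dB, 89.8°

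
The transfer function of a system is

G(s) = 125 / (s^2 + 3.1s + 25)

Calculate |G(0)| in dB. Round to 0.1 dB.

G(0) = 125 / 25 = 5
20 log₁₀(5) ≈ 13.98 dB

14.0 dB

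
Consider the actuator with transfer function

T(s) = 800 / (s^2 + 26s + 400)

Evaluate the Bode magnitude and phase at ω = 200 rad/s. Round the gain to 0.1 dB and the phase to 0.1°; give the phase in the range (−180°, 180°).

At s = jω = j200:
quadratic: (j200)² + 26·j200 + 400 = -39600 + j5200 → |·| ≈ 39940, ∠ ≈ 172.52°
|T| = 800 / 39940 ≈ 0.02003
Gain = 20 log₁₀(0.02003) ≈ -33.97 dB
∠T = 0.00° − 172.52° = -172.52°

-34.0 dB, -172.5°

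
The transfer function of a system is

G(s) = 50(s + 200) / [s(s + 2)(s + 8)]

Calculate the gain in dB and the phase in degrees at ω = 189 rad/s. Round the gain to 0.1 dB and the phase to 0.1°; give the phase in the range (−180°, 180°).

At s = jω = j189:
zero (s+200): 200 + j189 → |·| = √(200²+189²) = √75721 ≈ 275.17, ∠ = arctan(189/200) ≈ 43.38°
pole (s+2): 2 + j189 → |·| = √(2²+189²) = √35725 ≈ 189.01, ∠ = arctan(189/2) ≈ 89.39°
pole (s+8): 8 + j189 → |·| = √(8²+189²) = √35785 ≈ 189.17, ∠ = arctan(189/8) ≈ 87.58°
pole at origin: |s| = 189, ∠ = 90.00° (in denominator)
|G| = 50 · 275.17 / 6.7577e+06 ≈ 0.002036
Gain = 20 log₁₀(0.002036) ≈ -53.82 dB
∠G = 43.38° − 266.97° = -223.59° ≡ 136.41° (principal value)

-53.8 dB, 136.4°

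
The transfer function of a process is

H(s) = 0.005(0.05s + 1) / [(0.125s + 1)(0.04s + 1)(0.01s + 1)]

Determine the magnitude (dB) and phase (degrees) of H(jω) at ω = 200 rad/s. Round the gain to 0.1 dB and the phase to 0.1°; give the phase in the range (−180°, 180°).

At ω = 200 rad/s:
zero (1 + j200·0.05) = 1 + j10 → |·| ≈ 10.05, ∠ ≈ 84.29°
pole (1 + j200·0.125) = 1 + j25 → |·| ≈ 25.02, ∠ ≈ 87.71°
pole (1 + j200·0.04) = 1 + j8 → |·| ≈ 8.0623, ∠ ≈ 82.87°
pole (1 + j200·0.01) = 1 + j2 → |·| ≈ 2.2361, ∠ ≈ 63.43°
|H| = 0.005 · 10.05 / (25.02 · 8.0623 · 2.2361) ≈ 0.0001114
Gain = 20 log₁₀(0.0001114) ≈ -79.06 dB
∠H = (84.29°) − (87.71° + 82.87° + 63.43°) = -149.72°

-79.1 dB, -149.7°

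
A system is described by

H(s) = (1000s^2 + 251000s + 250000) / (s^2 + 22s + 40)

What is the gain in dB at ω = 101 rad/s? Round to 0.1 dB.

68.4 dB

Substitute s = j101:
Numerator: 1000(j101)^2 + 251000(j101) + 250000 = -9951000 + j25351000
Denominator: (j101)^2 + 22(j101) + 40 = -10161 + j2222
|N| = √(9951000² + 25351000²) ≈ 2.7234e+07, ∠N ≈ 111.43°
|D| = √(10161² + 2222²) ≈ 10401, ∠D ≈ 167.66°
|H| = 2.7234e+07 / 10401 ≈ 2618.4
Gain = 20 log₁₀(2618.4) ≈ 68.36 dB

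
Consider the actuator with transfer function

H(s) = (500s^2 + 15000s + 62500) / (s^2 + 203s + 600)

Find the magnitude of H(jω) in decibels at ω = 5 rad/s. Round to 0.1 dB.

37.8 dB

Substitute s = j5:
Numerator: 500(j5)^2 + 15000(j5) + 62500 = 50000 + j75000
Denominator: (j5)^2 + 203(j5) + 600 = 575 + j1015
|N| = √(50000² + 75000²) ≈ 90139, ∠N ≈ 56.31°
|D| = √(575² + 1015²) ≈ 1166.6, ∠D ≈ 60.47°
|H| = 90139 / 1166.6 ≈ 77.266
Gain = 20 log₁₀(77.266) ≈ 37.76 dB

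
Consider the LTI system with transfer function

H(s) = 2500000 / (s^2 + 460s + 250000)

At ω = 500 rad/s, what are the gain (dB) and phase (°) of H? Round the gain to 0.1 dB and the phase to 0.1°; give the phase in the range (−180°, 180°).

At s = jω = j500:
quadratic: (j500)² + 460·j500 + 250000 = 0 + j230000 → |·| ≈ 2.3e+05, ∠ ≈ 90.00°
|H| = 2500000 / 2.3e+05 ≈ 10.87
Gain = 20 log₁₀(10.87) ≈ 20.72 dB
∠H = 0.00° − 90.00° = -90.00°

20.7 dB, -90.0°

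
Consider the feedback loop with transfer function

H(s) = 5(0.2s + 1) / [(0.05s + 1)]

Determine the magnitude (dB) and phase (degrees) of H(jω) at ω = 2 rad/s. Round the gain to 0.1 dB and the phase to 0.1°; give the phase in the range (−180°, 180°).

14.6 dB, 16.1°

At ω = 2 rad/s:
zero (1 + j2·0.2) = 1 + j0.4 → |·| ≈ 1.077, ∠ ≈ 21.80°
pole (1 + j2·0.05) = 1 + j0.1 → |·| ≈ 1.005, ∠ ≈ 5.71°
|H| = 5 · 1.077 / (1.005) ≈ 5.3582
Gain = 20 log₁₀(5.3582) ≈ 14.58 dB
∠H = (21.80°) − (5.71°) = 16.09°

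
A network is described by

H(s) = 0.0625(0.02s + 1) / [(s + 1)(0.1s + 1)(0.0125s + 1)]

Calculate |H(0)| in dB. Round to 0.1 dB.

H(0) = 0.0625 · 1 / 1 = 0.0625
20 log₁₀(0.0625) ≈ -24.08 dB

-24.1 dB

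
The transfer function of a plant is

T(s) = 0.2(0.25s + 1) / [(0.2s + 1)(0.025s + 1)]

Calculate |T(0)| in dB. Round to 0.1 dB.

-14.0 dB

T(0) = 0.2 · 1 / 1 = 0.2
20 log₁₀(0.2) ≈ -13.98 dB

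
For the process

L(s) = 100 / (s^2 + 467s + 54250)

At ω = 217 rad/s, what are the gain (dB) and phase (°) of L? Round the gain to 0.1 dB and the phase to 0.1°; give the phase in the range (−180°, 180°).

Substitute s = j217:
Numerator: 100 = 100 + j0
Denominator: (j217)^2 + 467(j217) + 54250 = 7161 + j101339
|N| = √(100² + 0²) ≈ 100, ∠N ≈ 0.00°
|D| = √(7161² + 101339²) ≈ 1.0159e+05, ∠D ≈ 85.96°
|L| = 100 / 1.0159e+05 ≈ 0.00098435
Gain = 20 log₁₀(0.00098435) ≈ -60.14 dB
∠L = 0.00° − 85.96° = -85.96°

-60.1 dB, -86.0°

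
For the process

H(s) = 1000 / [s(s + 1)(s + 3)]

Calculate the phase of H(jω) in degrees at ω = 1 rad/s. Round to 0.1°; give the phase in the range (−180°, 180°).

At s = jω = j1:
pole (s+1): 1 + j1 → |·| = √(1²+1²) = √2 ≈ 1.4142, ∠ = arctan(1/1) ≈ 45.00°
pole (s+3): 3 + j1 → |·| = √(3²+1²) = √10 ≈ 3.1623, ∠ = arctan(1/3) ≈ 18.43°
pole at origin: |s| = 1, ∠ = 90.00° (in denominator)
∠H = 0.00° − 153.43° = -153.43°

-153.4°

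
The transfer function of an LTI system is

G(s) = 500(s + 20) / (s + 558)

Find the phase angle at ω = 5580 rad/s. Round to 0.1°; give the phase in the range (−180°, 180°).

5.5°

At s = jω = j5580:
zero (s+20): 20 + j5580 → |·| = √(20²+5580²) = √31136800 ≈ 5580, ∠ = arctan(5580/20) ≈ 89.79°
pole (s+558): 558 + j5580 → |·| = √(558²+5580²) = √31447764 ≈ 5607.8, ∠ = arctan(5580/558) ≈ 84.29°
∠G = 89.79° − 84.29° = 5.50°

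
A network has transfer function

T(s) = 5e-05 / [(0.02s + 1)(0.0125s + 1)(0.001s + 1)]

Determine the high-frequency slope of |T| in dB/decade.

-60 dB/decade

Each pole contributes −20 dB/decade at high frequency; each zero contributes +20 dB/decade.
Net: 0 zero(s) − 3 pole(s) → -60 dB/decade.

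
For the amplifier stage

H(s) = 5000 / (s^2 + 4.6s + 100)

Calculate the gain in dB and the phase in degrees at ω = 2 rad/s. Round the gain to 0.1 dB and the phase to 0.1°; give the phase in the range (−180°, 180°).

34.3 dB, -5.5°

At s = jω = j2:
quadratic: (j2)² + 4.6·j2 + 100 = 96 + j9.2 → |·| ≈ 96.44, ∠ ≈ 5.47°
|H| = 5000 / 96.44 ≈ 51.846
Gain = 20 log₁₀(51.846) ≈ 34.29 dB
∠H = 0.00° − 5.47° = -5.47°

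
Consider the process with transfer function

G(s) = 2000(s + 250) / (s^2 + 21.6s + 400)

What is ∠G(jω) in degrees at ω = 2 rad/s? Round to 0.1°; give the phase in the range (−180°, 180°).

-5.8°

At s = jω = j2:
zero (s+250): 250 + j2 → |·| = √(250²+2²) = √62504 ≈ 250.01, ∠ = arctan(2/250) ≈ 0.46°
quadratic: (j2)² + 21.6·j2 + 400 = 396 + j43.2 → |·| ≈ 398.35, ∠ ≈ 6.23°
∠G = 0.46° − 6.23° = -5.77°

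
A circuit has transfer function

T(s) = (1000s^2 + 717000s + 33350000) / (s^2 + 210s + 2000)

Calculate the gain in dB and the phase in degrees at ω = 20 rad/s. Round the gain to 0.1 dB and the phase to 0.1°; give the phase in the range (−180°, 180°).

Substitute s = j20:
Numerator: 1000(j20)^2 + 717000(j20) + 33350000 = 32950000 + j14340000
Denominator: (j20)^2 + 210(j20) + 2000 = 1600 + j4200
|N| = √(32950000² + 14340000²) ≈ 3.5935e+07, ∠N ≈ 23.52°
|D| = √(1600² + 4200²) ≈ 4494.4, ∠D ≈ 69.15°
|T| = 3.5935e+07 / 4494.4 ≈ 7995.5
Gain = 20 log₁₀(7995.5) ≈ 78.06 dB
∠T = 23.52° − 69.15° = -45.63°

78.1 dB, -45.6°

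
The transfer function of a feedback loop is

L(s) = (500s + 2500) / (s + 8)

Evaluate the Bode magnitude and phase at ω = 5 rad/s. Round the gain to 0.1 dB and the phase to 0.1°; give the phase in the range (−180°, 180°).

51.5 dB, 13.0°

Substitute s = j5:
Numerator: 500(j5) + 2500 = 2500 + j2500
Denominator: (j5) + 8 = 8 + j5
|N| = √(2500² + 2500²) ≈ 3535.5, ∠N ≈ 45.00°
|D| = √(8² + 5²) ≈ 9.434, ∠D ≈ 32.01°
|L| = 3535.5 / 9.434 ≈ 374.76
Gain = 20 log₁₀(374.76) ≈ 51.48 dB
∠L = 45.00° − 32.01° = 12.99°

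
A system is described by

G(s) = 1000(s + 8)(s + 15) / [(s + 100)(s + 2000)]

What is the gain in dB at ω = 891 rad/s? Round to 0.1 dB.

At s = jω = j891:
zero (s+8): 8 + j891 → |·| = √(8²+891²) = √793945 ≈ 891.04, ∠ = arctan(891/8) ≈ 89.49°
zero (s+15): 15 + j891 → |·| = √(15²+891²) = √794106 ≈ 891.13, ∠ = arctan(891/15) ≈ 89.04°
pole (s+100): 100 + j891 → |·| = √(100²+891²) = √803881 ≈ 896.59, ∠ = arctan(891/100) ≈ 83.60°
pole (s+2000): 2000 + j891 → |·| = √(2000²+891²) = √4793881 ≈ 2189.5, ∠ = arctan(891/2000) ≈ 24.01°
|G| = 1000 · 7.9403e+05 / 1.9631e+06 ≈ 404.48
Gain = 20 log₁₀(404.48) ≈ 52.14 dB

52.1 dB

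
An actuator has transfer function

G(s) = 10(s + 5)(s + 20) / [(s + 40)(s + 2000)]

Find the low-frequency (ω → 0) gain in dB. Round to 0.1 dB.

G(0) = 10·5·20 / (40·2000) = 0.0125
20 log₁₀(0.0125) ≈ -38.06 dB

-38.1 dB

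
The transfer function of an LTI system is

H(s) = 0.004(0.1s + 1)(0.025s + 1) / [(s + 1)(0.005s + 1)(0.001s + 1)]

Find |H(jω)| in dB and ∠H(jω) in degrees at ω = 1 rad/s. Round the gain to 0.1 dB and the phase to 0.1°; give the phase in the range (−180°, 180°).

-50.9 dB, -38.2°

At ω = 1 rad/s:
zero (1 + j1·0.1) = 1 + j0.1 → |·| ≈ 1.005, ∠ ≈ 5.71°
zero (1 + j1·0.025) = 1 + j0.025 → |·| ≈ 1.0003, ∠ ≈ 1.43°
pole (1 + j1·1) = 1 + j1 → |·| ≈ 1.4142, ∠ ≈ 45.00°
pole (1 + j1·0.005) = 1 + j0.005 → |·| ≈ 1, ∠ ≈ 0.29°
pole (1 + j1·0.001) = 1 + j0.001 → |·| ≈ 1, ∠ ≈ 0.06°
|H| = 0.004 · 1.005 · 1.0003 / (1.4142 · 1 · 1) ≈ 0.0028434
Gain = 20 log₁₀(0.0028434) ≈ -50.92 dB
∠H = (5.71° + 1.43°) − (45.00° + 0.29° + 0.06°) = -38.21°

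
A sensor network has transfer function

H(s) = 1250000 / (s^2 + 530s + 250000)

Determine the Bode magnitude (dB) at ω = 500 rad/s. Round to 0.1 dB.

13.5 dB

At s = jω = j500:
quadratic: (j500)² + 530·j500 + 250000 = 0 + j265000 → |·| ≈ 2.65e+05, ∠ ≈ 90.00°
|H| = 1250000 / 2.65e+05 ≈ 4.717
Gain = 20 log₁₀(4.717) ≈ 13.47 dB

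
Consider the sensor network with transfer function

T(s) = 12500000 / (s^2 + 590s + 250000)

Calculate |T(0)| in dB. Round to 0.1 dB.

34.0 dB

T(0) = 12500000 / 250000 = 50
20 log₁₀(50) ≈ 33.98 dB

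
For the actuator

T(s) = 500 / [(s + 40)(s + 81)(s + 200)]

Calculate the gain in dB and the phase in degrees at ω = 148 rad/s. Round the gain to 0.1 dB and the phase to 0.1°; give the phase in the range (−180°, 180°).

At s = jω = j148:
pole (s+40): 40 + j148 → |·| = √(40²+148²) = √23504 ≈ 153.31, ∠ = arctan(148/40) ≈ 74.88°
pole (s+81): 81 + j148 → |·| = √(81²+148²) = √28465 ≈ 168.72, ∠ = arctan(148/81) ≈ 61.31°
pole (s+200): 200 + j148 → |·| = √(200²+148²) = √61904 ≈ 248.81, ∠ = arctan(148/200) ≈ 36.50°
|T| = 500 / 6.4358e+06 ≈ 7.769e-05
Gain = 20 log₁₀(7.769e-05) ≈ -82.19 dB
∠T = 0.00° − 172.69° = -172.69°

-82.2 dB, -172.7°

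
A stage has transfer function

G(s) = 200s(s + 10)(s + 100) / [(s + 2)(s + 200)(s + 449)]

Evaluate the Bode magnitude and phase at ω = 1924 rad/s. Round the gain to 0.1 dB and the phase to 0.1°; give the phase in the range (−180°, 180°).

At s = jω = j1924:
zero (s+10): 10 + j1924 → |·| = √(10²+1924²) = √3701876 ≈ 1924, ∠ = arctan(1924/10) ≈ 89.70°
zero (s+100): 100 + j1924 → |·| = √(100²+1924²) = √3711776 ≈ 1926.6, ∠ = arctan(1924/100) ≈ 87.02°
zero at origin: s = j1924 → |·| = 1924, ∠ = 90.00°
pole (s+2): 2 + j1924 → |·| = √(2²+1924²) = √3701780 ≈ 1924, ∠ = arctan(1924/2) ≈ 89.94°
pole (s+200): 200 + j1924 → |·| = √(200²+1924²) = √3741776 ≈ 1934.4, ∠ = arctan(1924/200) ≈ 84.07°
pole (s+449): 449 + j1924 → |·| = √(449²+1924²) = √3903377 ≈ 1975.7, ∠ = arctan(1924/449) ≈ 76.86°
|G| = 200 · 7.1318e+09 / 7.3531e+09 ≈ 193.98
Gain = 20 log₁₀(193.98) ≈ 45.76 dB
∠G = 266.72° − 250.87° = 15.85°

45.8 dB, 15.9°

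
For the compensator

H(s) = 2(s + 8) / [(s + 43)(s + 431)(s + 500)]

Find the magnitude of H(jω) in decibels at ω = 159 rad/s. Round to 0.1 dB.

At s = jω = j159:
zero (s+8): 8 + j159 → |·| = √(8²+159²) = √25345 ≈ 159.2, ∠ = arctan(159/8) ≈ 87.12°
pole (s+43): 43 + j159 → |·| = √(43²+159²) = √27130 ≈ 164.71, ∠ = arctan(159/43) ≈ 74.87°
pole (s+431): 431 + j159 → |·| = √(431²+159²) = √211042 ≈ 459.39, ∠ = arctan(159/431) ≈ 20.25°
pole (s+500): 500 + j159 → |·| = √(500²+159²) = √275281 ≈ 524.67, ∠ = arctan(159/500) ≈ 17.64°
|H| = 2 · 159.2 / 3.97e+07 ≈ 8.0202e-06
Gain = 20 log₁₀(8.0202e-06) ≈ -101.92 dB

-101.9 dB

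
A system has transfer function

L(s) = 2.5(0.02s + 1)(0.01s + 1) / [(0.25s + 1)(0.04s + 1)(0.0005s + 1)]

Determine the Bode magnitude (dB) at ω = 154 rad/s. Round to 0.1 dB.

-24.2 dB

At ω = 154 rad/s:
zero (1 + j154·0.02) = 1 + j3.08 → |·| ≈ 3.2383, ∠ ≈ 72.01°
zero (1 + j154·0.01) = 1 + j1.54 → |·| ≈ 1.8362, ∠ ≈ 57.00°
pole (1 + j154·0.25) = 1 + j38.5 → |·| ≈ 38.513, ∠ ≈ 88.51°
pole (1 + j154·0.04) = 1 + j6.16 → |·| ≈ 6.2406, ∠ ≈ 80.78°
pole (1 + j154·0.0005) = 1 + j0.077 → |·| ≈ 1.003, ∠ ≈ 4.40°
|L| = 2.5 · 3.2383 · 1.8362 / (38.513 · 6.2406 · 1.003) ≈ 0.061666
Gain = 20 log₁₀(0.061666) ≈ -24.20 dB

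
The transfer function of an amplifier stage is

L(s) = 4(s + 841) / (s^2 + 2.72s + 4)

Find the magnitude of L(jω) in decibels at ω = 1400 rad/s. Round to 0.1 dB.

-49.5 dB

At s = jω = j1400:
zero (s+841): 841 + j1400 → |·| = √(841²+1400²) = √2667281 ≈ 1633.2, ∠ = arctan(1400/841) ≈ 59.01°
quadratic: (j1400)² + 2.72·j1400 + 4 = -1959996 + j3808 → |·| ≈ 1.96e+06, ∠ ≈ 179.89°
|L| = 4 · 1633.2 / 1.96e+06 ≈ 0.0033331
Gain = 20 log₁₀(0.0033331) ≈ -49.54 dB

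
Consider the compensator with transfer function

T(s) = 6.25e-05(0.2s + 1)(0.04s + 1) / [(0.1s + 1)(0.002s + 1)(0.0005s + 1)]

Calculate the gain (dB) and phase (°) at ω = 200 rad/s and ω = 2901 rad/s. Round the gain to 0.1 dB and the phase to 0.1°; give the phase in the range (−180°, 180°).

ω = 200: -60.6 dB, 56.8°; ω = 2901: -57.1 dB, -46.0°

At ω = 200 rad/s:
zero (1 + j200·0.2) = 1 + j40 → |·| ≈ 40.012, ∠ ≈ 88.57°
zero (1 + j200·0.04) = 1 + j8 → |·| ≈ 8.0623, ∠ ≈ 82.87°
pole (1 + j200·0.1) = 1 + j20 → |·| ≈ 20.025, ∠ ≈ 87.14°
pole (1 + j200·0.002) = 1 + j0.4 → |·| ≈ 1.077, ∠ ≈ 21.80°
pole (1 + j200·0.0005) = 1 + j0.1 → |·| ≈ 1.005, ∠ ≈ 5.71°
|T| = 6.25e-05 · 40.012 · 8.0623 / (20.025 · 1.077 · 1.005) ≈ 0.0009302
Gain = 20 log₁₀(0.0009302) ≈ -60.63 dB
∠T = (88.57° + 82.87°) − (87.14° + 21.80° + 5.71°) = 56.79°

At ω = 2901 rad/s:
zero (1 + j2901·0.2) = 1 + j580.2 → |·| ≈ 580.2, ∠ ≈ 89.90°
zero (1 + j2901·0.04) = 1 + j116.04 → |·| ≈ 116.04, ∠ ≈ 89.51°
pole (1 + j2901·0.1) = 1 + j290.1 → |·| ≈ 290.1, ∠ ≈ 89.80°
pole (1 + j2901·0.002) = 1 + j5.802 → |·| ≈ 5.8875, ∠ ≈ 80.22°
pole (1 + j2901·0.0005) = 1 + j1.4505 → |·| ≈ 1.7618, ∠ ≈ 55.42°
|T| = 6.25e-05 · 580.2 · 116.04 / (290.1 · 5.8875 · 1.7618) ≈ 0.0013984
Gain = 20 log₁₀(0.0013984) ≈ -57.09 dB
∠T = (89.90° + 89.51°) − (89.80° + 80.22° + 55.42°) = -46.03°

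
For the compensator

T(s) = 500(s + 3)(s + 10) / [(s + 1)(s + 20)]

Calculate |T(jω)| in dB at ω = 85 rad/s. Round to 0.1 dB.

53.8 dB

At s = jω = j85:
zero (s+3): 3 + j85 → |·| = √(3²+85²) = √7234 ≈ 85.053, ∠ = arctan(85/3) ≈ 87.98°
zero (s+10): 10 + j85 → |·| = √(10²+85²) = √7325 ≈ 85.586, ∠ = arctan(85/10) ≈ 83.29°
pole (s+1): 1 + j85 → |·| = √(1²+85²) = √7226 ≈ 85.006, ∠ = arctan(85/1) ≈ 89.33°
pole (s+20): 20 + j85 → |·| = √(20²+85²) = √7625 ≈ 87.321, ∠ = arctan(85/20) ≈ 76.76°
|T| = 500 · 7279.3 / 7422.8 ≈ 490.33
Gain = 20 log₁₀(490.33) ≈ 53.81 dB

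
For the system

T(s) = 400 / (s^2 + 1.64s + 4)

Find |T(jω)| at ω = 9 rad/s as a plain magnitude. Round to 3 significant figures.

At s = jω = j9:
quadratic: (j9)² + 1.64·j9 + 4 = -77 + j14.76 → |·| ≈ 78.402, ∠ ≈ 169.15°
|T| = 400 / 78.402 ≈ 5.1019

5.10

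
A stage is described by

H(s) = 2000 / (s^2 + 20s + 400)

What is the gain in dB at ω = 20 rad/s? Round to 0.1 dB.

At s = jω = j20:
quadratic: (j20)² + 20·j20 + 400 = 0 + j400 → |·| ≈ 400, ∠ ≈ 90.00°
|H| = 2000 / 400 ≈ 5
Gain = 20 log₁₀(5) ≈ 13.98 dB

14.0 dB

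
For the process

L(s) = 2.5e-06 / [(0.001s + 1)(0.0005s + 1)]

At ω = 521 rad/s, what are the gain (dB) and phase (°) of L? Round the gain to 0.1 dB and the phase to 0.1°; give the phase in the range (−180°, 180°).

-113.4 dB, -42.1°

At ω = 521 rad/s:
pole (1 + j521·0.001) = 1 + j0.521 → |·| ≈ 1.1276, ∠ ≈ 27.52°
pole (1 + j521·0.0005) = 1 + j0.2605 → |·| ≈ 1.0334, ∠ ≈ 14.60°
|L| = 2.5e-06 · 1 / (1.1276 · 1.0334) ≈ 2.1454e-06
Gain = 20 log₁₀(2.1454e-06) ≈ -113.37 dB
∠L = (0°) − (27.52° + 14.60°) = -42.12°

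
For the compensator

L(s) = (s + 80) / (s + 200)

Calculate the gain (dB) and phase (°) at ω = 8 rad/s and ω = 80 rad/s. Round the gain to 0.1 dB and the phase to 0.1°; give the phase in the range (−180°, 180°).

ω = 8: -7.9 dB, 3.4°; ω = 80: -5.6 dB, 23.2°

Substitute s = j8:
Numerator: (j8) + 80 = 80 + j8
Denominator: (j8) + 200 = 200 + j8
|N| = √(80² + 8²) ≈ 80.399, ∠N ≈ 5.71°
|D| = √(200² + 8²) ≈ 200.16, ∠D ≈ 2.29°
|L| = 80.399 / 200.16 ≈ 0.40167
Gain = 20 log₁₀(0.40167) ≈ -7.92 dB
∠L = 5.71° − 2.29° = 3.42°

Substitute s = j80:
Numerator: (j80) + 80 = 80 + j80
Denominator: (j80) + 200 = 200 + j80
|N| = √(80² + 80²) ≈ 113.14, ∠N ≈ 45.00°
|D| = √(200² + 80²) ≈ 215.41, ∠D ≈ 21.80°
|L| = 113.14 / 215.41 ≈ 0.52523
Gain = 20 log₁₀(0.52523) ≈ -5.59 dB
∠L = 45.00° − 21.80° = 23.20°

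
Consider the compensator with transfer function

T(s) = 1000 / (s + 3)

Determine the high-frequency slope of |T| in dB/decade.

Each pole contributes −20 dB/decade at high frequency; each zero contributes +20 dB/decade.
Net: 0 zero(s) − 1 pole(s) → -20 dB/decade.

-20 dB/decade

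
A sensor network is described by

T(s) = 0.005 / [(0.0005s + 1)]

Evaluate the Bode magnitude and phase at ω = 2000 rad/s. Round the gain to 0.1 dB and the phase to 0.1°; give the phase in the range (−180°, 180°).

At ω = 2000 rad/s:
pole (1 + j2000·0.0005) = 1 + j1 → |·| ≈ 1.4142, ∠ ≈ 45.00°
|T| = 0.005 · 1 / (1.4142) ≈ 0.0035356
Gain = 20 log₁₀(0.0035356) ≈ -49.03 dB
∠T = (0°) − (45.00°) = -45.00°

-49.0 dB, -45.0°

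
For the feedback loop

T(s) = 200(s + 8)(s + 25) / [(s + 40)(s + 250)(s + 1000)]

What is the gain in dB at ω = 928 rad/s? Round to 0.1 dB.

-17.0 dB

At s = jω = j928:
zero (s+8): 8 + j928 → |·| = √(8²+928²) = √861248 ≈ 928.03, ∠ = arctan(928/8) ≈ 89.51°
zero (s+25): 25 + j928 → |·| = √(25²+928²) = √861809 ≈ 928.34, ∠ = arctan(928/25) ≈ 88.46°
pole (s+40): 40 + j928 → |·| = √(40²+928²) = √862784 ≈ 928.86, ∠ = arctan(928/40) ≈ 87.53°
pole (s+250): 250 + j928 → |·| = √(250²+928²) = √923684 ≈ 961.08, ∠ = arctan(928/250) ≈ 74.92°
pole (s+1000): 1000 + j928 → |·| = √(1000²+928²) = √1861184 ≈ 1364.3, ∠ = arctan(928/1000) ≈ 42.86°
|T| = 200 · 8.6153e+05 / 1.2179e+09 ≈ 0.14148
Gain = 20 log₁₀(0.14148) ≈ -16.99 dB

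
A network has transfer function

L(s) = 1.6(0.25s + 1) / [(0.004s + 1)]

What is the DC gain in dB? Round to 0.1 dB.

4.1 dB

L(0) = 1.6 · 1 / 1 = 1.6
20 log₁₀(1.6) ≈ 4.08 dB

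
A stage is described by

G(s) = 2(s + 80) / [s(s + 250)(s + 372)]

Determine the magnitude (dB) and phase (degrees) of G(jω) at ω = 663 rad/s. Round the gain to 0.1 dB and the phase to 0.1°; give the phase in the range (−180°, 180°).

-108.5 dB, -136.9°

At s = jω = j663:
zero (s+80): 80 + j663 → |·| = √(80²+663²) = √445969 ≈ 667.81, ∠ = arctan(663/80) ≈ 83.12°
pole (s+250): 250 + j663 → |·| = √(250²+663²) = √502069 ≈ 708.57, ∠ = arctan(663/250) ≈ 69.34°
pole (s+372): 372 + j663 → |·| = √(372²+663²) = √577953 ≈ 760.23, ∠ = arctan(663/372) ≈ 60.70°
pole at origin: |s| = 663, ∠ = 90.00° (in denominator)
|G| = 2 · 667.81 / 3.5714e+08 ≈ 3.7398e-06
Gain = 20 log₁₀(3.7398e-06) ≈ -108.54 dB
∠G = 83.12° − 220.04° = -136.92°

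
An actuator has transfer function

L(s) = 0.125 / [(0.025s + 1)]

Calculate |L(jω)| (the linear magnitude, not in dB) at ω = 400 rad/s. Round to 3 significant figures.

0.0124

At ω = 400 rad/s:
pole (1 + j400·0.025) = 1 + j10 → |·| ≈ 10.05, ∠ ≈ 84.29°
|L| = 0.125 · 1 / (10.05) ≈ 0.012438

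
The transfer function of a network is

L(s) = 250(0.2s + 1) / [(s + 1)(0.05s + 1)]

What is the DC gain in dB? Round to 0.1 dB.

48.0 dB

L(0) = 250 · 1 / 1 = 250
20 log₁₀(250) ≈ 47.96 dB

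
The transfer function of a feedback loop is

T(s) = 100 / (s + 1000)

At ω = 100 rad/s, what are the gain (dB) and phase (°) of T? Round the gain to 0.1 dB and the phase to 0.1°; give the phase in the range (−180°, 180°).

-20.0 dB, -5.7°

At s = jω = j100:
pole (s+1000): 1000 + j100 → |·| = √(1000²+100²) = √1010000 ≈ 1005, ∠ = arctan(100/1000) ≈ 5.71°
|T| = 100 / 1005 ≈ 0.099502
Gain = 20 log₁₀(0.099502) ≈ -20.04 dB
∠T = 0.00° − 5.71° = -5.71°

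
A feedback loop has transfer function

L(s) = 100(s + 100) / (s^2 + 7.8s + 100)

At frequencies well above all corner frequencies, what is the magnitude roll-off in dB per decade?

Each pole contributes −20 dB/decade at high frequency; each zero contributes +20 dB/decade.
Net: 1 zero(s) − 2 pole(s) → -20 dB/decade.

-20 dB/decade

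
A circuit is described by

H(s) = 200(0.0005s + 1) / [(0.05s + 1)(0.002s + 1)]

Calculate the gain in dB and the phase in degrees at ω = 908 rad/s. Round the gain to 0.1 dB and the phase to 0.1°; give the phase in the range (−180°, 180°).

7.4 dB, -125.5°

At ω = 908 rad/s:
zero (1 + j908·0.0005) = 1 + j0.454 → |·| ≈ 1.0982, ∠ ≈ 24.42°
pole (1 + j908·0.05) = 1 + j45.4 → |·| ≈ 45.411, ∠ ≈ 88.74°
pole (1 + j908·0.002) = 1 + j1.816 → |·| ≈ 2.0731, ∠ ≈ 61.16°
|H| = 200 · 1.0982 / (45.411 · 2.0731) ≈ 2.3331
Gain = 20 log₁₀(2.3331) ≈ 7.36 dB
∠H = (24.42°) − (88.74° + 61.16°) = -125.48°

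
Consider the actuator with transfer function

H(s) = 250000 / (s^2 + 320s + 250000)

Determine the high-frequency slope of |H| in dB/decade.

-40 dB/decade

Each pole contributes −20 dB/decade at high frequency; each zero contributes +20 dB/decade.
Net: 0 zero(s) − 2 pole(s) → -40 dB/decade.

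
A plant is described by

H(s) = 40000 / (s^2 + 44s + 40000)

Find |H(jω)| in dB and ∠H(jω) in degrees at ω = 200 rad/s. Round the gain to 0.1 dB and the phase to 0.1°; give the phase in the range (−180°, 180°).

13.2 dB, -90.0°

At s = jω = j200:
quadratic: (j200)² + 44·j200 + 40000 = 0 + j8800 → |·| ≈ 8800, ∠ ≈ 90.00°
|H| = 40000 / 8800 ≈ 4.5455
Gain = 20 log₁₀(4.5455) ≈ 13.15 dB
∠H = 0.00° − 90.00° = -90.00°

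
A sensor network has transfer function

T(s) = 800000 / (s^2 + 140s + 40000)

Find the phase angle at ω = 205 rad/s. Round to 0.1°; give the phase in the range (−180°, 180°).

-94.0°

At s = jω = j205:
quadratic: (j205)² + 140·j205 + 40000 = -2025 + j28700 → |·| ≈ 28771, ∠ ≈ 94.04°
∠T = 0.00° − 94.04° = -94.04°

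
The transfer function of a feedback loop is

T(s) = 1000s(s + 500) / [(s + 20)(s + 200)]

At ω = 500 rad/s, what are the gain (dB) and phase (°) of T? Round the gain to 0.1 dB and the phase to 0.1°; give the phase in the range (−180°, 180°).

At s = jω = j500:
zero (s+500): 500 + j500 → |·| = √(500²+500²) = √500000 ≈ 707.11, ∠ = arctan(500/500) ≈ 45.00°
zero at origin: s = j500 → |·| = 500, ∠ = 90.00°
pole (s+20): 20 + j500 → |·| = √(20²+500²) = √250400 ≈ 500.4, ∠ = arctan(500/20) ≈ 87.71°
pole (s+200): 200 + j500 → |·| = √(200²+500²) = √290000 ≈ 538.52, ∠ = arctan(500/200) ≈ 68.20°
|T| = 1000 · 3.5356e+05 / 2.6948e+05 ≈ 1312
Gain = 20 log₁₀(1312) ≈ 62.36 dB
∠T = 135.00° − 155.91° = -20.91°

62.4 dB, -20.9°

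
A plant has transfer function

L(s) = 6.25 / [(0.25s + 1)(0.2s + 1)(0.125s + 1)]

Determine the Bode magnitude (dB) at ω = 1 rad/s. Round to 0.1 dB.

15.4 dB

At ω = 1 rad/s:
pole (1 + j1·0.25) = 1 + j0.25 → |·| ≈ 1.0308, ∠ ≈ 14.04°
pole (1 + j1·0.2) = 1 + j0.2 → |·| ≈ 1.0198, ∠ ≈ 11.31°
pole (1 + j1·0.125) = 1 + j0.125 → |·| ≈ 1.0078, ∠ ≈ 7.13°
|L| = 6.25 · 1 / (1.0308 · 1.0198 · 1.0078) ≈ 5.8995
Gain = 20 log₁₀(5.8995) ≈ 15.42 dB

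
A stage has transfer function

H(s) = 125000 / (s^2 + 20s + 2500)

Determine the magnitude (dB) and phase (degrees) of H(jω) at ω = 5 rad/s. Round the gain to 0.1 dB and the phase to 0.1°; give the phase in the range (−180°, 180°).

At s = jω = j5:
quadratic: (j5)² + 20·j5 + 2500 = 2475 + j100 → |·| ≈ 2477, ∠ ≈ 2.31°
|H| = 125000 / 2477 ≈ 50.464
Gain = 20 log₁₀(50.464) ≈ 34.06 dB
∠H = 0.00° − 2.31° = -2.31°

34.1 dB, -2.3°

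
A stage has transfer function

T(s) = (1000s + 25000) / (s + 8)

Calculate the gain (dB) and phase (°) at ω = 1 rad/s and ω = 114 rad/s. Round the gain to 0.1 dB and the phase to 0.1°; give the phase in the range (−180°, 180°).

ω = 1: 69.8 dB, -4.8°; ω = 114: 60.2 dB, -8.4°

Substitute s = j1:
Numerator: 1000(j1) + 25000 = 25000 + j1000
Denominator: (j1) + 8 = 8 + j1
|N| = √(25000² + 1000²) ≈ 25020, ∠N ≈ 2.29°
|D| = √(8² + 1²) ≈ 8.0623, ∠D ≈ 7.13°
|T| = 25020 / 8.0623 ≈ 3103.3
Gain = 20 log₁₀(3103.3) ≈ 69.84 dB
∠T = 2.29° − 7.13° = -4.84°

Substitute s = j114:
Numerator: 1000(j114) + 25000 = 25000 + j114000
Denominator: (j114) + 8 = 8 + j114
|N| = √(25000² + 114000²) ≈ 1.1671e+05, ∠N ≈ 77.63°
|D| = √(8² + 114²) ≈ 114.28, ∠D ≈ 85.99°
|T| = 1.1671e+05 / 114.28 ≈ 1021.3
Gain = 20 log₁₀(1021.3) ≈ 60.18 dB
∠T = 77.63° − 85.99° = -8.36°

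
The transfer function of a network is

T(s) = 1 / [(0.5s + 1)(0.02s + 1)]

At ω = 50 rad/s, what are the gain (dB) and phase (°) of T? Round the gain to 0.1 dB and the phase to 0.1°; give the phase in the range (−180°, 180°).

At ω = 50 rad/s:
pole (1 + j50·0.5) = 1 + j25 → |·| ≈ 25.02, ∠ ≈ 87.71°
pole (1 + j50·0.02) = 1 + j1 → |·| ≈ 1.4142, ∠ ≈ 45.00°
|T| = 1 · 1 / (25.02 · 1.4142) ≈ 0.028262
Gain = 20 log₁₀(0.028262) ≈ -30.98 dB
∠T = (0°) − (87.71° + 45.00°) = -132.71°

-31.0 dB, -132.7°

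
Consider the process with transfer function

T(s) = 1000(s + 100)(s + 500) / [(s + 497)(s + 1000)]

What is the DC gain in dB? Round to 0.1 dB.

T(0) = 1000·100·500 / (497·1000) ≈ 100.6
20 log₁₀(100.6) ≈ 40.05 dB

40.1 dB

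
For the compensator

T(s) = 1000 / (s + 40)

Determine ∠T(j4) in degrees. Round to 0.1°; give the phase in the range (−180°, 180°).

-5.7°

At s = jω = j4:
pole (s+40): 40 + j4 → |·| = √(40²+4²) = √1616 ≈ 40.2, ∠ = arctan(4/40) ≈ 5.71°
∠T = 0.00° − 5.71° = -5.71°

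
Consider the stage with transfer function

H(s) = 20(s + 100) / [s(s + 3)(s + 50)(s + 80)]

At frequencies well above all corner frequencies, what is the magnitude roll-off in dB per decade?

Each pole contributes −20 dB/decade at high frequency; each zero contributes +20 dB/decade.
Net: 1 zero(s) − 4 pole(s) → -60 dB/decade.

-60 dB/decade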